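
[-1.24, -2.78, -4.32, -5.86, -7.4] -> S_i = -1.24 + -1.54*i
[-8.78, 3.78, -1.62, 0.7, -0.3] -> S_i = -8.78*(-0.43)^i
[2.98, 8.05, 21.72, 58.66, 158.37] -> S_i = 2.98*2.70^i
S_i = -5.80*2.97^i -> [-5.8, -17.23, -51.16, -151.95, -451.29]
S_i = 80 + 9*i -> [80, 89, 98, 107, 116]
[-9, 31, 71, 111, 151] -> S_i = -9 + 40*i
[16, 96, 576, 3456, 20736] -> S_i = 16*6^i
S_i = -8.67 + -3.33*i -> [-8.67, -12.0, -15.33, -18.66, -21.99]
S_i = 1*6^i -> [1, 6, 36, 216, 1296]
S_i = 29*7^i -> [29, 203, 1421, 9947, 69629]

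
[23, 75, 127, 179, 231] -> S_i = 23 + 52*i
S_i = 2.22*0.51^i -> [2.22, 1.13, 0.58, 0.29, 0.15]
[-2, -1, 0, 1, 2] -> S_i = -2 + 1*i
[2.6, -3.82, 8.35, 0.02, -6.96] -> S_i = Random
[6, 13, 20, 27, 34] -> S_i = 6 + 7*i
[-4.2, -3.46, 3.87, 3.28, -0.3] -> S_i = Random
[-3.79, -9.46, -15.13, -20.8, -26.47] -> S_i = -3.79 + -5.67*i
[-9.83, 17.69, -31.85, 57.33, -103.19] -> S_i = -9.83*(-1.80)^i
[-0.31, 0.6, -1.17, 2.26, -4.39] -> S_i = -0.31*(-1.94)^i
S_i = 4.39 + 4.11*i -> [4.39, 8.5, 12.61, 16.72, 20.83]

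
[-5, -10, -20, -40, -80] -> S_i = -5*2^i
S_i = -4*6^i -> [-4, -24, -144, -864, -5184]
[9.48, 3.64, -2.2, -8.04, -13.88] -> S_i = 9.48 + -5.84*i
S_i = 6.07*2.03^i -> [6.07, 12.32, 25.01, 50.78, 103.08]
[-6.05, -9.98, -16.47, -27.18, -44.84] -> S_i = -6.05*1.65^i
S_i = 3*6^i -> [3, 18, 108, 648, 3888]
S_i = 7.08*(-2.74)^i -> [7.08, -19.4, 53.15, -145.64, 399.06]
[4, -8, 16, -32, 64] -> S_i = 4*-2^i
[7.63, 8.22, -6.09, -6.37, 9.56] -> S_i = Random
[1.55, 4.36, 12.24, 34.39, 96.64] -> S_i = 1.55*2.81^i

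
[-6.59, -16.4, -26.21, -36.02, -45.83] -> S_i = -6.59 + -9.81*i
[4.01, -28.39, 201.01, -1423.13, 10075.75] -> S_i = 4.01*(-7.08)^i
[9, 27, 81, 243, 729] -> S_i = 9*3^i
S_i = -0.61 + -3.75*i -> [-0.61, -4.36, -8.11, -11.86, -15.61]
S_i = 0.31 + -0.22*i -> [0.31, 0.09, -0.13, -0.35, -0.57]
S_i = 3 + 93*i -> [3, 96, 189, 282, 375]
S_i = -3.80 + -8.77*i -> [-3.8, -12.57, -21.34, -30.11, -38.88]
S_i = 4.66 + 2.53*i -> [4.66, 7.19, 9.72, 12.25, 14.78]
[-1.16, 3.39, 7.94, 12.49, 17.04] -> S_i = -1.16 + 4.55*i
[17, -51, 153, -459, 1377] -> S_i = 17*-3^i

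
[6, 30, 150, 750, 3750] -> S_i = 6*5^i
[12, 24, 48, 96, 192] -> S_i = 12*2^i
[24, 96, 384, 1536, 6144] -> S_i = 24*4^i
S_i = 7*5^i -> [7, 35, 175, 875, 4375]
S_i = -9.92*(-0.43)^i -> [-9.92, 4.27, -1.83, 0.79, -0.34]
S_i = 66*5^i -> [66, 330, 1650, 8250, 41250]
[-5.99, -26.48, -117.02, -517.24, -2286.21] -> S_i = -5.99*4.42^i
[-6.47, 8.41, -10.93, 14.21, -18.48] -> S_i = -6.47*(-1.30)^i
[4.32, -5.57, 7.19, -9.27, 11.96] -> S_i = 4.32*(-1.29)^i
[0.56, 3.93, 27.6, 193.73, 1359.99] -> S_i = 0.56*7.02^i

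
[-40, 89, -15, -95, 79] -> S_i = Random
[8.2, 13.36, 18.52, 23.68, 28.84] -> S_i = 8.20 + 5.16*i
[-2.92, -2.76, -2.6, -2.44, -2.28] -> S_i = -2.92 + 0.16*i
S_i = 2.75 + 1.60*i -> [2.75, 4.35, 5.95, 7.55, 9.15]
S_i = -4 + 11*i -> [-4, 7, 18, 29, 40]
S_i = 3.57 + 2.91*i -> [3.57, 6.48, 9.39, 12.3, 15.21]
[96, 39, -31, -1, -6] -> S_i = Random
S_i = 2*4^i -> [2, 8, 32, 128, 512]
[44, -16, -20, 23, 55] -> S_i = Random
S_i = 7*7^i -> [7, 49, 343, 2401, 16807]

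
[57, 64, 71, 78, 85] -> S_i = 57 + 7*i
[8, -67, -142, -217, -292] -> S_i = 8 + -75*i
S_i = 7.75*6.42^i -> [7.75, 49.76, 319.43, 2050.72, 13165.64]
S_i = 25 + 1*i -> [25, 26, 27, 28, 29]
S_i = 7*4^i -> [7, 28, 112, 448, 1792]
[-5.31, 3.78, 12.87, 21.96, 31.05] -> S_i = -5.31 + 9.09*i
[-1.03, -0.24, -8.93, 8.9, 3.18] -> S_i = Random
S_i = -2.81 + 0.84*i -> [-2.81, -1.97, -1.13, -0.29, 0.55]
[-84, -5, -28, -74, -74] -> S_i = Random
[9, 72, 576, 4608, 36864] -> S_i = 9*8^i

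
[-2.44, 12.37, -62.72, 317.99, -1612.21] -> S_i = -2.44*(-5.07)^i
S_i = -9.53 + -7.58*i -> [-9.53, -17.11, -24.69, -32.27, -39.85]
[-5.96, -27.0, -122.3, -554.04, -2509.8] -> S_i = -5.96*4.53^i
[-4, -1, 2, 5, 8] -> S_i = -4 + 3*i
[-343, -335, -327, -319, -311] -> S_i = -343 + 8*i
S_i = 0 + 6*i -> [0, 6, 12, 18, 24]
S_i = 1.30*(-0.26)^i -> [1.3, -0.34, 0.09, -0.02, 0.01]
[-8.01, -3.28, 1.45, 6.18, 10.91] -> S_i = -8.01 + 4.73*i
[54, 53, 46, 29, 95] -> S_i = Random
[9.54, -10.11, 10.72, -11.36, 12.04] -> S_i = 9.54*(-1.06)^i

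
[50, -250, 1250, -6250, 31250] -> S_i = 50*-5^i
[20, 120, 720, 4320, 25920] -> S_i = 20*6^i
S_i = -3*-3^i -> [-3, 9, -27, 81, -243]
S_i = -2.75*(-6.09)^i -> [-2.75, 16.75, -101.99, 621.13, -3782.7]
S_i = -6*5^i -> [-6, -30, -150, -750, -3750]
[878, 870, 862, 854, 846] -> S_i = 878 + -8*i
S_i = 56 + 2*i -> [56, 58, 60, 62, 64]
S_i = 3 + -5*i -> [3, -2, -7, -12, -17]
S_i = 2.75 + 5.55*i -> [2.75, 8.3, 13.85, 19.4, 24.95]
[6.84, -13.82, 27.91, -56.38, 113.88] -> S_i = 6.84*(-2.02)^i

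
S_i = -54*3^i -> [-54, -162, -486, -1458, -4374]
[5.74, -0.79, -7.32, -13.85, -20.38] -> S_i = 5.74 + -6.53*i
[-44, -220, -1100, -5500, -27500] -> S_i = -44*5^i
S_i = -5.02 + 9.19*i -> [-5.02, 4.17, 13.36, 22.55, 31.74]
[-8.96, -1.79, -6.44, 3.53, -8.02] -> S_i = Random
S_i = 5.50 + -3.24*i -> [5.5, 2.26, -0.98, -4.22, -7.46]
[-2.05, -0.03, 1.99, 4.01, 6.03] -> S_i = -2.05 + 2.02*i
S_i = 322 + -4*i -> [322, 318, 314, 310, 306]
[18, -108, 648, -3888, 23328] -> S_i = 18*-6^i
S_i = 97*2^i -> [97, 194, 388, 776, 1552]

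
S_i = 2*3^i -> [2, 6, 18, 54, 162]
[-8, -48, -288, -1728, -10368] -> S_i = -8*6^i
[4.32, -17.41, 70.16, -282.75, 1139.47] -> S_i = 4.32*(-4.03)^i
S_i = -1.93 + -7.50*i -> [-1.93, -9.43, -16.93, -24.43, -31.93]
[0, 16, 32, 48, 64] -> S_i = 0 + 16*i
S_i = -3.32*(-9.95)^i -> [-3.32, 33.03, -328.69, 3270.45, -32540.96]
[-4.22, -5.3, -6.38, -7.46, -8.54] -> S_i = -4.22 + -1.08*i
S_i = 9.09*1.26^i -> [9.09, 11.45, 14.43, 18.18, 22.91]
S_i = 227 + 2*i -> [227, 229, 231, 233, 235]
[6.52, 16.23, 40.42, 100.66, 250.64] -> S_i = 6.52*2.49^i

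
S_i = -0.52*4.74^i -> [-0.52, -2.46, -11.68, -55.38, -262.49]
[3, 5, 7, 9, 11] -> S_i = 3 + 2*i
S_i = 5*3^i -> [5, 15, 45, 135, 405]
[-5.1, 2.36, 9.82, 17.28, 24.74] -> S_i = -5.10 + 7.46*i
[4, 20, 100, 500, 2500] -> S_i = 4*5^i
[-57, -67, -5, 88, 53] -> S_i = Random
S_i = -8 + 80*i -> [-8, 72, 152, 232, 312]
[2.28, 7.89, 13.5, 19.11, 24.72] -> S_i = 2.28 + 5.61*i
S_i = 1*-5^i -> [1, -5, 25, -125, 625]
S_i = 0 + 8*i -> [0, 8, 16, 24, 32]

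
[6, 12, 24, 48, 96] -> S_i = 6*2^i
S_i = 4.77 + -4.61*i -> [4.77, 0.16, -4.45, -9.06, -13.67]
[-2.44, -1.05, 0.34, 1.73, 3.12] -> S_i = -2.44 + 1.39*i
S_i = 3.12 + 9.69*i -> [3.12, 12.81, 22.5, 32.19, 41.88]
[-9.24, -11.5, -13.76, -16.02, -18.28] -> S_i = -9.24 + -2.26*i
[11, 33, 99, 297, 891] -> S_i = 11*3^i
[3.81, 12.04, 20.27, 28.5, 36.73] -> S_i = 3.81 + 8.23*i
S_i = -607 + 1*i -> [-607, -606, -605, -604, -603]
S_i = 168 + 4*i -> [168, 172, 176, 180, 184]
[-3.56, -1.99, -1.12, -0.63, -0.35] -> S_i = -3.56*0.56^i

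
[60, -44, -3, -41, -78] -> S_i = Random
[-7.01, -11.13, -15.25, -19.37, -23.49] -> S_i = -7.01 + -4.12*i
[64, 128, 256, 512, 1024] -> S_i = 64*2^i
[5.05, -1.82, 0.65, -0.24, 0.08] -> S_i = 5.05*(-0.36)^i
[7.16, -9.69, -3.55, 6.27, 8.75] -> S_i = Random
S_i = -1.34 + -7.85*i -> [-1.34, -9.19, -17.04, -24.89, -32.74]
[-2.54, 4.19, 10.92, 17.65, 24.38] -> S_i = -2.54 + 6.73*i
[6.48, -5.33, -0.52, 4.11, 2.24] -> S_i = Random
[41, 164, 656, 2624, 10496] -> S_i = 41*4^i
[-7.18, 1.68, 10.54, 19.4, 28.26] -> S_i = -7.18 + 8.86*i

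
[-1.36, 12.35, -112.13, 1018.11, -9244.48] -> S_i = -1.36*(-9.08)^i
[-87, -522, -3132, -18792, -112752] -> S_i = -87*6^i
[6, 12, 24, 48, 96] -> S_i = 6*2^i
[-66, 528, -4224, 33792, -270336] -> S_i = -66*-8^i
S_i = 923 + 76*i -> [923, 999, 1075, 1151, 1227]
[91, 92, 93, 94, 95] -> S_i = 91 + 1*i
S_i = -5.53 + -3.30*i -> [-5.53, -8.83, -12.13, -15.43, -18.73]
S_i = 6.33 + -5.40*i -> [6.33, 0.93, -4.47, -9.87, -15.27]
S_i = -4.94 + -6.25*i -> [-4.94, -11.19, -17.44, -23.69, -29.94]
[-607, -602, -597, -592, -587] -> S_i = -607 + 5*i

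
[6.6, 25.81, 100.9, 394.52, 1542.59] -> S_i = 6.60*3.91^i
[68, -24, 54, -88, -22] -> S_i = Random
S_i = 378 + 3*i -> [378, 381, 384, 387, 390]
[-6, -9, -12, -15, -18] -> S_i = -6 + -3*i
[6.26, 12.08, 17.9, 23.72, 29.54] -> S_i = 6.26 + 5.82*i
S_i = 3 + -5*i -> [3, -2, -7, -12, -17]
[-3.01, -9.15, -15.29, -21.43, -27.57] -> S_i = -3.01 + -6.14*i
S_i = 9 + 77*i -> [9, 86, 163, 240, 317]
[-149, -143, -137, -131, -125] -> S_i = -149 + 6*i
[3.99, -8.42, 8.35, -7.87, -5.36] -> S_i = Random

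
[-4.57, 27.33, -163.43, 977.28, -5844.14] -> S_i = -4.57*(-5.98)^i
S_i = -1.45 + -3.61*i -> [-1.45, -5.06, -8.67, -12.28, -15.89]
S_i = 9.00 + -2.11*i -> [9.0, 6.89, 4.78, 2.67, 0.56]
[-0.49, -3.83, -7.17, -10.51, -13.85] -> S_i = -0.49 + -3.34*i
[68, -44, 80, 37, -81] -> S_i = Random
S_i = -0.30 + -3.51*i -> [-0.3, -3.81, -7.32, -10.83, -14.34]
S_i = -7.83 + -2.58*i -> [-7.83, -10.41, -12.99, -15.57, -18.15]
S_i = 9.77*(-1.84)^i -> [9.77, -17.98, 33.08, -60.86, 111.99]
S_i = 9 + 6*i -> [9, 15, 21, 27, 33]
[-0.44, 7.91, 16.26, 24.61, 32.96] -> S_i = -0.44 + 8.35*i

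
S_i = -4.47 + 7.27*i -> [-4.47, 2.8, 10.07, 17.34, 24.61]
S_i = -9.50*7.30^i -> [-9.5, -69.35, -506.26, -3695.66, -26978.33]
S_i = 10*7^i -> [10, 70, 490, 3430, 24010]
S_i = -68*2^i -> [-68, -136, -272, -544, -1088]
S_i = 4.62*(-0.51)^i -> [4.62, -2.36, 1.2, -0.61, 0.31]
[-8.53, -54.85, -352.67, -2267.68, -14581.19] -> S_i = -8.53*6.43^i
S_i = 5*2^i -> [5, 10, 20, 40, 80]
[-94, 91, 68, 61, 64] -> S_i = Random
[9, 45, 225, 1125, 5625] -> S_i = 9*5^i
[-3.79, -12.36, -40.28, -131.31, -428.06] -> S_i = -3.79*3.26^i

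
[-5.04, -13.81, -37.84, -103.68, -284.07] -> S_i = -5.04*2.74^i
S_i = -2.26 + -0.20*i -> [-2.26, -2.46, -2.66, -2.86, -3.06]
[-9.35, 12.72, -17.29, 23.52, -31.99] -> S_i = -9.35*(-1.36)^i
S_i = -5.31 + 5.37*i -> [-5.31, 0.06, 5.43, 10.8, 16.17]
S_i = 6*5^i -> [6, 30, 150, 750, 3750]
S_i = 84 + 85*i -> [84, 169, 254, 339, 424]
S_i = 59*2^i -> [59, 118, 236, 472, 944]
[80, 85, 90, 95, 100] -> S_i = 80 + 5*i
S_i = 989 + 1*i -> [989, 990, 991, 992, 993]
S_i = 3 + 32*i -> [3, 35, 67, 99, 131]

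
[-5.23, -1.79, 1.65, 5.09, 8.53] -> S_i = -5.23 + 3.44*i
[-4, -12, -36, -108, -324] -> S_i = -4*3^i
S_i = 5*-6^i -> [5, -30, 180, -1080, 6480]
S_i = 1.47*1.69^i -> [1.47, 2.48, 4.2, 7.1, 11.99]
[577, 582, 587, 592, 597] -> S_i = 577 + 5*i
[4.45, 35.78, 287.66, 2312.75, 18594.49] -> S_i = 4.45*8.04^i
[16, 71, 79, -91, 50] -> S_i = Random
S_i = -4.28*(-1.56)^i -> [-4.28, 6.68, -10.42, 16.25, -25.35]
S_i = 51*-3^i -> [51, -153, 459, -1377, 4131]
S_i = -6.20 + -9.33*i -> [-6.2, -15.53, -24.86, -34.19, -43.52]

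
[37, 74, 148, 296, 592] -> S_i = 37*2^i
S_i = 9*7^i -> [9, 63, 441, 3087, 21609]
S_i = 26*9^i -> [26, 234, 2106, 18954, 170586]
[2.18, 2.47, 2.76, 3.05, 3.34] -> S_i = 2.18 + 0.29*i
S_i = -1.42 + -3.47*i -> [-1.42, -4.89, -8.36, -11.83, -15.3]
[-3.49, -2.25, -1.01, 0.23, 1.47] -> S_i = -3.49 + 1.24*i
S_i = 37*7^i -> [37, 259, 1813, 12691, 88837]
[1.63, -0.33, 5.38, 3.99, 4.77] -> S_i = Random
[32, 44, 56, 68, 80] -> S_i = 32 + 12*i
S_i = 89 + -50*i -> [89, 39, -11, -61, -111]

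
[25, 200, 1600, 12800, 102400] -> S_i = 25*8^i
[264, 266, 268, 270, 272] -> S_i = 264 + 2*i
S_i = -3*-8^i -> [-3, 24, -192, 1536, -12288]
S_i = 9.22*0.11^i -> [9.22, 1.01, 0.11, 0.01, 0.0]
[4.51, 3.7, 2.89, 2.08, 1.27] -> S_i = 4.51 + -0.81*i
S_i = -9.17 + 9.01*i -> [-9.17, -0.16, 8.85, 17.86, 26.87]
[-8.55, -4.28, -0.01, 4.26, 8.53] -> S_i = -8.55 + 4.27*i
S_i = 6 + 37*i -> [6, 43, 80, 117, 154]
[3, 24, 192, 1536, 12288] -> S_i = 3*8^i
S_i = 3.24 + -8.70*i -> [3.24, -5.46, -14.16, -22.86, -31.56]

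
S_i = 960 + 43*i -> [960, 1003, 1046, 1089, 1132]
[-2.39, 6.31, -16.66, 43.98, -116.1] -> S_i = -2.39*(-2.64)^i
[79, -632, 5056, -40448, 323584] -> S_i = 79*-8^i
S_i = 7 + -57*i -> [7, -50, -107, -164, -221]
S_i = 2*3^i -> [2, 6, 18, 54, 162]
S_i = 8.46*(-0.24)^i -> [8.46, -2.03, 0.49, -0.12, 0.03]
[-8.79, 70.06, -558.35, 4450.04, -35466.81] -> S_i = -8.79*(-7.97)^i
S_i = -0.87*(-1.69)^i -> [-0.87, 1.47, -2.48, 4.2, -7.1]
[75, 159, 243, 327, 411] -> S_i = 75 + 84*i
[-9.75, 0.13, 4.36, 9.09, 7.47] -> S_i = Random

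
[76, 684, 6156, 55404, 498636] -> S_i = 76*9^i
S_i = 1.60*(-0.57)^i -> [1.6, -0.91, 0.52, -0.3, 0.17]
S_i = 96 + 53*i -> [96, 149, 202, 255, 308]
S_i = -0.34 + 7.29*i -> [-0.34, 6.95, 14.24, 21.53, 28.82]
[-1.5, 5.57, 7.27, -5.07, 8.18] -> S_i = Random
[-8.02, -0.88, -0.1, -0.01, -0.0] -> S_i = -8.02*0.11^i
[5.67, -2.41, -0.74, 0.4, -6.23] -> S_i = Random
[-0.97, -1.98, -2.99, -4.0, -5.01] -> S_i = -0.97 + -1.01*i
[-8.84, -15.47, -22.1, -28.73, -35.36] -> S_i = -8.84 + -6.63*i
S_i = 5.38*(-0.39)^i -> [5.38, -2.1, 0.82, -0.32, 0.12]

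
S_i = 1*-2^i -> [1, -2, 4, -8, 16]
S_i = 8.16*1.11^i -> [8.16, 9.06, 10.05, 11.16, 12.39]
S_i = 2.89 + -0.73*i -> [2.89, 2.16, 1.43, 0.7, -0.03]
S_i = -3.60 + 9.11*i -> [-3.6, 5.51, 14.62, 23.73, 32.84]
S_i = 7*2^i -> [7, 14, 28, 56, 112]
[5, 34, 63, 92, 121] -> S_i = 5 + 29*i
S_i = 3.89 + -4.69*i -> [3.89, -0.8, -5.49, -10.18, -14.87]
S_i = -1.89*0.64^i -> [-1.89, -1.21, -0.77, -0.5, -0.32]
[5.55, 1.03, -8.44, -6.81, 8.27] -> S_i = Random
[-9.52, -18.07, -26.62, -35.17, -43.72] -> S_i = -9.52 + -8.55*i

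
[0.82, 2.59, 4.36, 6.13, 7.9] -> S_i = 0.82 + 1.77*i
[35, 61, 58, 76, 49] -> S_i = Random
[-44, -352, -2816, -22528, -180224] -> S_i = -44*8^i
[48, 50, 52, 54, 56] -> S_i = 48 + 2*i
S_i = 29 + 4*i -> [29, 33, 37, 41, 45]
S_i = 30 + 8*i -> [30, 38, 46, 54, 62]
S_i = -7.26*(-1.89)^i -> [-7.26, 13.72, -25.93, 49.01, -92.64]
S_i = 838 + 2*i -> [838, 840, 842, 844, 846]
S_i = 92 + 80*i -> [92, 172, 252, 332, 412]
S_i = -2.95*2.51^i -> [-2.95, -7.4, -18.59, -46.65, -117.09]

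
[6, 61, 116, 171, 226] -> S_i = 6 + 55*i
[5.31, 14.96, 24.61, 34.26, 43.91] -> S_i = 5.31 + 9.65*i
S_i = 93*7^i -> [93, 651, 4557, 31899, 223293]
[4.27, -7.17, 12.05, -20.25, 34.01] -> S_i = 4.27*(-1.68)^i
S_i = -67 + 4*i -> [-67, -63, -59, -55, -51]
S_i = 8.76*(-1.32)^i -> [8.76, -11.56, 15.26, -20.15, 26.59]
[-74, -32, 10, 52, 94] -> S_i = -74 + 42*i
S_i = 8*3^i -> [8, 24, 72, 216, 648]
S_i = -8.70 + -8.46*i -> [-8.7, -17.16, -25.62, -34.08, -42.54]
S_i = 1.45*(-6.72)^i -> [1.45, -9.74, 65.48, -440.02, 2956.96]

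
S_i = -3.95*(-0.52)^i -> [-3.95, 2.05, -1.07, 0.56, -0.29]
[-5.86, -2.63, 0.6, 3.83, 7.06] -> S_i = -5.86 + 3.23*i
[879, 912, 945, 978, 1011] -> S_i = 879 + 33*i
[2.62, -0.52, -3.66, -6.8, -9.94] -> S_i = 2.62 + -3.14*i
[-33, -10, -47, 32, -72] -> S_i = Random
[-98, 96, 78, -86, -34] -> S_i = Random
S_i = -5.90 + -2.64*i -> [-5.9, -8.54, -11.18, -13.82, -16.46]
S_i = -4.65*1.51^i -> [-4.65, -7.02, -10.6, -16.01, -24.17]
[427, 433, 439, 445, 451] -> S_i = 427 + 6*i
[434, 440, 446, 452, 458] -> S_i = 434 + 6*i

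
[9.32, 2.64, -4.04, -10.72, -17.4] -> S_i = 9.32 + -6.68*i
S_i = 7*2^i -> [7, 14, 28, 56, 112]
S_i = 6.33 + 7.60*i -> [6.33, 13.93, 21.53, 29.13, 36.73]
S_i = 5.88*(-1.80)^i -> [5.88, -10.58, 19.05, -34.29, 61.73]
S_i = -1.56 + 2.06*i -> [-1.56, 0.5, 2.56, 4.62, 6.68]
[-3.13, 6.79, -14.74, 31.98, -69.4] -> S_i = -3.13*(-2.17)^i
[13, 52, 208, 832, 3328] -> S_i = 13*4^i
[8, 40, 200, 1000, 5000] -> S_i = 8*5^i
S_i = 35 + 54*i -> [35, 89, 143, 197, 251]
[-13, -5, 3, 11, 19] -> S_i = -13 + 8*i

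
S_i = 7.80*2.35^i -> [7.8, 18.33, 43.08, 101.23, 237.88]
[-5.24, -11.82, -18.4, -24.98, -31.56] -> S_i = -5.24 + -6.58*i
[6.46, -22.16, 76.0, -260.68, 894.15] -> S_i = 6.46*(-3.43)^i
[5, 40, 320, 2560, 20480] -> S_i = 5*8^i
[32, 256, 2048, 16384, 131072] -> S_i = 32*8^i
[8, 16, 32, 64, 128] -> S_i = 8*2^i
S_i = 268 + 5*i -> [268, 273, 278, 283, 288]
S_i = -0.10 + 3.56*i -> [-0.1, 3.46, 7.02, 10.58, 14.14]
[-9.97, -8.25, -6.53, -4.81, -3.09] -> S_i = -9.97 + 1.72*i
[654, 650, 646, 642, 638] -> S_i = 654 + -4*i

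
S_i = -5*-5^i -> [-5, 25, -125, 625, -3125]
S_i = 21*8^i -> [21, 168, 1344, 10752, 86016]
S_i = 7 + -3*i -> [7, 4, 1, -2, -5]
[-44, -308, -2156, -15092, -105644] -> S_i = -44*7^i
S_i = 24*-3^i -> [24, -72, 216, -648, 1944]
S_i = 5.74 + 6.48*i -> [5.74, 12.22, 18.7, 25.18, 31.66]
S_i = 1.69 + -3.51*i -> [1.69, -1.82, -5.33, -8.84, -12.35]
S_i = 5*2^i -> [5, 10, 20, 40, 80]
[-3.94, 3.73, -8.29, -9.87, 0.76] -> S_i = Random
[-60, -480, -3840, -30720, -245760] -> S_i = -60*8^i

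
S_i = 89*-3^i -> [89, -267, 801, -2403, 7209]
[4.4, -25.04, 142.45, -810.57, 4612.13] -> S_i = 4.40*(-5.69)^i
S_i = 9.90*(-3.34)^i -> [9.9, -33.07, 110.44, -368.87, 1232.03]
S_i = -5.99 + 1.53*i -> [-5.99, -4.46, -2.93, -1.4, 0.13]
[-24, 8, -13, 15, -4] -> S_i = Random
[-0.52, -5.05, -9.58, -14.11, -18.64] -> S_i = -0.52 + -4.53*i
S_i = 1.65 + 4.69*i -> [1.65, 6.34, 11.03, 15.72, 20.41]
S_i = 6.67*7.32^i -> [6.67, 48.82, 357.39, 2616.13, 19150.06]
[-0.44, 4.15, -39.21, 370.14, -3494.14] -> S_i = -0.44*(-9.44)^i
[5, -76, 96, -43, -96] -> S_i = Random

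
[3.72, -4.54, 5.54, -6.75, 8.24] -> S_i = 3.72*(-1.22)^i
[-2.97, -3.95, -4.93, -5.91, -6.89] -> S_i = -2.97 + -0.98*i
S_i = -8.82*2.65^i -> [-8.82, -23.37, -61.94, -164.14, -434.96]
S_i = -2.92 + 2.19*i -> [-2.92, -0.73, 1.46, 3.65, 5.84]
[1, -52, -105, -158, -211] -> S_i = 1 + -53*i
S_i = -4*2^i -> [-4, -8, -16, -32, -64]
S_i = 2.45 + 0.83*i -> [2.45, 3.28, 4.11, 4.94, 5.77]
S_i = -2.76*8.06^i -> [-2.76, -22.25, -179.3, -1445.15, -11647.94]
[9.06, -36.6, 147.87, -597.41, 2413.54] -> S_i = 9.06*(-4.04)^i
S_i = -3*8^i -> [-3, -24, -192, -1536, -12288]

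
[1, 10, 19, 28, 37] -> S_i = 1 + 9*i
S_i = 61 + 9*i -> [61, 70, 79, 88, 97]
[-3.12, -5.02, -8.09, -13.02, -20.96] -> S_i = -3.12*1.61^i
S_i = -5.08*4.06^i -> [-5.08, -20.62, -83.74, -339.97, -1380.28]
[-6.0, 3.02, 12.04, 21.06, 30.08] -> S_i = -6.00 + 9.02*i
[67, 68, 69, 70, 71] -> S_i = 67 + 1*i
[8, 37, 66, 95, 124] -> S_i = 8 + 29*i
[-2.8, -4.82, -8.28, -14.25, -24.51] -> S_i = -2.80*1.72^i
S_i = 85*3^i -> [85, 255, 765, 2295, 6885]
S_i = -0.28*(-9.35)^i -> [-0.28, 2.62, -24.48, 228.87, -2139.95]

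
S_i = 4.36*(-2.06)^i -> [4.36, -8.98, 18.5, -38.11, 78.52]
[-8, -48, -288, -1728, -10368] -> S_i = -8*6^i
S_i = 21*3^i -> [21, 63, 189, 567, 1701]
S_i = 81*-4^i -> [81, -324, 1296, -5184, 20736]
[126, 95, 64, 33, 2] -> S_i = 126 + -31*i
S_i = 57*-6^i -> [57, -342, 2052, -12312, 73872]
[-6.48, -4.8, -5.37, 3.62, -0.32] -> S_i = Random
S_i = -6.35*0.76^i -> [-6.35, -4.83, -3.67, -2.79, -2.12]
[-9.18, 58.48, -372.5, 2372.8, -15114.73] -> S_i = -9.18*(-6.37)^i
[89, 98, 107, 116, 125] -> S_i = 89 + 9*i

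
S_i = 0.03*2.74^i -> [0.03, 0.08, 0.23, 0.62, 1.69]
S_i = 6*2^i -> [6, 12, 24, 48, 96]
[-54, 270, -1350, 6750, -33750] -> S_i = -54*-5^i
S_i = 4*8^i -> [4, 32, 256, 2048, 16384]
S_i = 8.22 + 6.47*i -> [8.22, 14.69, 21.16, 27.63, 34.1]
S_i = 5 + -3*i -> [5, 2, -1, -4, -7]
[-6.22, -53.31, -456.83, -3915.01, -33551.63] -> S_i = -6.22*8.57^i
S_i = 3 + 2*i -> [3, 5, 7, 9, 11]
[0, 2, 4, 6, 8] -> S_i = 0 + 2*i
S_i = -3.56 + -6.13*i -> [-3.56, -9.69, -15.82, -21.95, -28.08]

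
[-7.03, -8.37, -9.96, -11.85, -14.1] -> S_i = -7.03*1.19^i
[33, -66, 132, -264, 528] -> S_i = 33*-2^i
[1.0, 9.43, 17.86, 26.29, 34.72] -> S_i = 1.00 + 8.43*i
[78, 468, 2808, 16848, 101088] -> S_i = 78*6^i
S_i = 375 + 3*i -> [375, 378, 381, 384, 387]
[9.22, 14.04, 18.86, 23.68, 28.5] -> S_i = 9.22 + 4.82*i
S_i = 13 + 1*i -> [13, 14, 15, 16, 17]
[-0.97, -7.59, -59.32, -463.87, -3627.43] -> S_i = -0.97*7.82^i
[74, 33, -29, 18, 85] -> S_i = Random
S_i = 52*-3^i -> [52, -156, 468, -1404, 4212]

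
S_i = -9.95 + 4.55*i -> [-9.95, -5.4, -0.85, 3.7, 8.25]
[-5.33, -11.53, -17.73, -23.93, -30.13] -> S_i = -5.33 + -6.20*i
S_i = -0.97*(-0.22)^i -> [-0.97, 0.21, -0.05, 0.01, -0.0]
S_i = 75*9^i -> [75, 675, 6075, 54675, 492075]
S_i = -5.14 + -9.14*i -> [-5.14, -14.28, -23.42, -32.56, -41.7]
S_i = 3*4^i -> [3, 12, 48, 192, 768]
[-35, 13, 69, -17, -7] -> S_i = Random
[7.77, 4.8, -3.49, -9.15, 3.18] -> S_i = Random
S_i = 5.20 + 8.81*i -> [5.2, 14.01, 22.82, 31.63, 40.44]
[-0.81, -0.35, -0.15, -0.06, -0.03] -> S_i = -0.81*0.43^i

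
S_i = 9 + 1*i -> [9, 10, 11, 12, 13]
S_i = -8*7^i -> [-8, -56, -392, -2744, -19208]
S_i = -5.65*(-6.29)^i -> [-5.65, 35.54, -223.54, 1406.05, -8844.05]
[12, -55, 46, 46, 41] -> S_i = Random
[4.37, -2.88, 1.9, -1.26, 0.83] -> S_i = 4.37*(-0.66)^i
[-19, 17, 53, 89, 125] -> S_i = -19 + 36*i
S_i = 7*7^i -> [7, 49, 343, 2401, 16807]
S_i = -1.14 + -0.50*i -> [-1.14, -1.64, -2.14, -2.64, -3.14]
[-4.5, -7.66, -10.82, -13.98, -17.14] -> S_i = -4.50 + -3.16*i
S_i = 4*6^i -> [4, 24, 144, 864, 5184]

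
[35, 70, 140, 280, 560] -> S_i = 35*2^i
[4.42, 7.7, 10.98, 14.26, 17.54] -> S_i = 4.42 + 3.28*i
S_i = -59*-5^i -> [-59, 295, -1475, 7375, -36875]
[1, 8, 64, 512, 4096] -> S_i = 1*8^i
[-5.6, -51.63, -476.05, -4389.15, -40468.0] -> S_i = -5.60*9.22^i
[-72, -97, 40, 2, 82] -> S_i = Random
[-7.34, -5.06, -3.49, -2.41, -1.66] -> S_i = -7.34*0.69^i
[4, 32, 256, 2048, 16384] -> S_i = 4*8^i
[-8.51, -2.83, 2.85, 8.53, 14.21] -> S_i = -8.51 + 5.68*i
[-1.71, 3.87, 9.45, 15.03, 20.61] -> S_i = -1.71 + 5.58*i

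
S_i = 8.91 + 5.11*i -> [8.91, 14.02, 19.13, 24.24, 29.35]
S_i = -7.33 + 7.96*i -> [-7.33, 0.63, 8.59, 16.55, 24.51]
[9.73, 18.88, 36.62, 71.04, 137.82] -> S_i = 9.73*1.94^i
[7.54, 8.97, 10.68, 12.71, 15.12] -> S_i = 7.54*1.19^i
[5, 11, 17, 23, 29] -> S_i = 5 + 6*i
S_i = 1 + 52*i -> [1, 53, 105, 157, 209]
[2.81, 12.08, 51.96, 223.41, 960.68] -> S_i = 2.81*4.30^i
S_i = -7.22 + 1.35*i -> [-7.22, -5.87, -4.52, -3.17, -1.82]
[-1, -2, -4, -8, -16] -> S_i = -1*2^i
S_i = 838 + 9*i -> [838, 847, 856, 865, 874]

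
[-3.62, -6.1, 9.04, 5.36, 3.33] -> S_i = Random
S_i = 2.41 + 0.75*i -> [2.41, 3.16, 3.91, 4.66, 5.41]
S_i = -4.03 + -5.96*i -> [-4.03, -9.99, -15.95, -21.91, -27.87]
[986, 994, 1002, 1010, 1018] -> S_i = 986 + 8*i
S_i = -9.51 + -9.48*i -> [-9.51, -18.99, -28.47, -37.95, -47.43]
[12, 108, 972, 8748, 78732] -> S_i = 12*9^i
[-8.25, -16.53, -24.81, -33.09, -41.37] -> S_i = -8.25 + -8.28*i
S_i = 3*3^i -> [3, 9, 27, 81, 243]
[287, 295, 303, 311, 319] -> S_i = 287 + 8*i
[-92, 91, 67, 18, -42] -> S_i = Random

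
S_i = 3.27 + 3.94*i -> [3.27, 7.21, 11.15, 15.09, 19.03]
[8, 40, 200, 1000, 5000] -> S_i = 8*5^i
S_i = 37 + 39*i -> [37, 76, 115, 154, 193]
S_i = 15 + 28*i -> [15, 43, 71, 99, 127]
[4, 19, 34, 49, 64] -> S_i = 4 + 15*i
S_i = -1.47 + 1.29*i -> [-1.47, -0.18, 1.11, 2.4, 3.69]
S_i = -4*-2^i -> [-4, 8, -16, 32, -64]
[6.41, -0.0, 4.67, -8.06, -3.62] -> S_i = Random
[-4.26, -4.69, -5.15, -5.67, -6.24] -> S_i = -4.26*1.10^i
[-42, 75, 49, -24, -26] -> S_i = Random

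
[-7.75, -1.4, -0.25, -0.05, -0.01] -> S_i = -7.75*0.18^i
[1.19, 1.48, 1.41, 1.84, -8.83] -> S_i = Random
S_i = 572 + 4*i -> [572, 576, 580, 584, 588]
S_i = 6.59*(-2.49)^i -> [6.59, -16.41, 40.86, -101.74, 253.33]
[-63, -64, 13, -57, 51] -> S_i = Random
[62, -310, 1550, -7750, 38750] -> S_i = 62*-5^i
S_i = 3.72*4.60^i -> [3.72, 17.11, 78.72, 362.09, 1665.61]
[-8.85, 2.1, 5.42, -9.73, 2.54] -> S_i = Random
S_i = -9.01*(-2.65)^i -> [-9.01, 23.88, -63.27, 167.67, -444.33]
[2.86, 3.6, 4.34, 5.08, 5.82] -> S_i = 2.86 + 0.74*i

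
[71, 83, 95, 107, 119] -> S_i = 71 + 12*i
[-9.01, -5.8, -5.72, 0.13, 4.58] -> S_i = Random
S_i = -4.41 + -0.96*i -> [-4.41, -5.37, -6.33, -7.29, -8.25]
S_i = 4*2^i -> [4, 8, 16, 32, 64]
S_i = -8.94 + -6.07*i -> [-8.94, -15.01, -21.08, -27.15, -33.22]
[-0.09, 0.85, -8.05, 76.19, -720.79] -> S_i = -0.09*(-9.46)^i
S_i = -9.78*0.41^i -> [-9.78, -4.01, -1.64, -0.67, -0.28]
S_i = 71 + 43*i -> [71, 114, 157, 200, 243]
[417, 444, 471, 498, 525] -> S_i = 417 + 27*i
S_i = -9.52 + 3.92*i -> [-9.52, -5.6, -1.68, 2.24, 6.16]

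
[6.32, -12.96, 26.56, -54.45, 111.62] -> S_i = 6.32*(-2.05)^i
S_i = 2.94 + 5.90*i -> [2.94, 8.84, 14.74, 20.64, 26.54]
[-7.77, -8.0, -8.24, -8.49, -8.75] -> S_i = -7.77*1.03^i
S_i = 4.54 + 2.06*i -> [4.54, 6.6, 8.66, 10.72, 12.78]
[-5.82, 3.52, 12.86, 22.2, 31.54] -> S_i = -5.82 + 9.34*i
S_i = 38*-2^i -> [38, -76, 152, -304, 608]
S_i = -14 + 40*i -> [-14, 26, 66, 106, 146]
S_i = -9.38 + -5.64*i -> [-9.38, -15.02, -20.66, -26.3, -31.94]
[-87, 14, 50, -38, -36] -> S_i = Random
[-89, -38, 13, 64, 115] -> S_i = -89 + 51*i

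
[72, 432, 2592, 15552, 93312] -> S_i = 72*6^i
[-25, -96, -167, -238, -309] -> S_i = -25 + -71*i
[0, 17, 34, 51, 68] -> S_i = 0 + 17*i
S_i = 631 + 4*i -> [631, 635, 639, 643, 647]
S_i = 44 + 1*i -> [44, 45, 46, 47, 48]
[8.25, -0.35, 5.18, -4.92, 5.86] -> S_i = Random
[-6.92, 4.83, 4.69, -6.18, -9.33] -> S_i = Random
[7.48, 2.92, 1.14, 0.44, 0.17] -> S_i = 7.48*0.39^i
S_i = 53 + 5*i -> [53, 58, 63, 68, 73]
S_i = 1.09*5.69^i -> [1.09, 6.2, 35.29, 200.8, 1142.55]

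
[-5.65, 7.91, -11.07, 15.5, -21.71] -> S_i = -5.65*(-1.40)^i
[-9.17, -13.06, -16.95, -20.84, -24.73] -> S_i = -9.17 + -3.89*i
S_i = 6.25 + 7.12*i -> [6.25, 13.37, 20.49, 27.61, 34.73]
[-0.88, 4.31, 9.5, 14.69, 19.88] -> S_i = -0.88 + 5.19*i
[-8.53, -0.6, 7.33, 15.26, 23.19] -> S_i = -8.53 + 7.93*i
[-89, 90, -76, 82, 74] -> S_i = Random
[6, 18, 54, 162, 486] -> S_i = 6*3^i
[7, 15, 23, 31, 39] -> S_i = 7 + 8*i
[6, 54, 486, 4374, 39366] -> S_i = 6*9^i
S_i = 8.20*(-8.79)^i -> [8.2, -72.08, 633.57, -5569.04, 48951.88]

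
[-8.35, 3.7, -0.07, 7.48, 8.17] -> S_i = Random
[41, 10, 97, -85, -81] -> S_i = Random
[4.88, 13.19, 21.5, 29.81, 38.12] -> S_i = 4.88 + 8.31*i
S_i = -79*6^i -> [-79, -474, -2844, -17064, -102384]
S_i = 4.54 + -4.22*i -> [4.54, 0.32, -3.9, -8.12, -12.34]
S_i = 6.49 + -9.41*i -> [6.49, -2.92, -12.33, -21.74, -31.15]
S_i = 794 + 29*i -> [794, 823, 852, 881, 910]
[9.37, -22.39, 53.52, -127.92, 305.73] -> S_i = 9.37*(-2.39)^i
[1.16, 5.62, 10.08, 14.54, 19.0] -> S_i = 1.16 + 4.46*i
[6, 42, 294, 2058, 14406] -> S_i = 6*7^i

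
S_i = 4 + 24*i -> [4, 28, 52, 76, 100]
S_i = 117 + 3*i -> [117, 120, 123, 126, 129]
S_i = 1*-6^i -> [1, -6, 36, -216, 1296]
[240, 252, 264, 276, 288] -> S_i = 240 + 12*i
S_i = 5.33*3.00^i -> [5.33, 15.99, 47.97, 143.91, 431.73]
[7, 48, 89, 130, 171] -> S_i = 7 + 41*i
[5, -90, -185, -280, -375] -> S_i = 5 + -95*i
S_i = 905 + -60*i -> [905, 845, 785, 725, 665]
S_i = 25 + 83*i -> [25, 108, 191, 274, 357]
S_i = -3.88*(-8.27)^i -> [-3.88, 32.09, -265.36, 2194.56, -18149.04]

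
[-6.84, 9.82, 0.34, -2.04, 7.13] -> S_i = Random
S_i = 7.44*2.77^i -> [7.44, 20.61, 57.09, 158.13, 438.02]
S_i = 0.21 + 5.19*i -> [0.21, 5.4, 10.59, 15.78, 20.97]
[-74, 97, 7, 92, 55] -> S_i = Random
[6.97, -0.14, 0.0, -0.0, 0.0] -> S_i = 6.97*(-0.02)^i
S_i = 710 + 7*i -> [710, 717, 724, 731, 738]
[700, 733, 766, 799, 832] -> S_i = 700 + 33*i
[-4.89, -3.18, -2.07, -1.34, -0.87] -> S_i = -4.89*0.65^i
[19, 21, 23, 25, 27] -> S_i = 19 + 2*i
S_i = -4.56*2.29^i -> [-4.56, -10.44, -23.91, -54.76, -125.4]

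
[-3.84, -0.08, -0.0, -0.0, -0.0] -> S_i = -3.84*0.02^i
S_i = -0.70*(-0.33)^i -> [-0.7, 0.23, -0.08, 0.03, -0.01]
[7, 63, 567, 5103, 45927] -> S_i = 7*9^i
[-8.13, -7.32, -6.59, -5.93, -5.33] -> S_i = -8.13*0.90^i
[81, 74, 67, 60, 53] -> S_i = 81 + -7*i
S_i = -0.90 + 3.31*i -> [-0.9, 2.41, 5.72, 9.03, 12.34]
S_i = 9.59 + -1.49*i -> [9.59, 8.1, 6.61, 5.12, 3.63]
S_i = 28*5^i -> [28, 140, 700, 3500, 17500]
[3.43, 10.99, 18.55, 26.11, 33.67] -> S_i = 3.43 + 7.56*i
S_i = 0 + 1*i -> [0, 1, 2, 3, 4]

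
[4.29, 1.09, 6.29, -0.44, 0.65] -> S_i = Random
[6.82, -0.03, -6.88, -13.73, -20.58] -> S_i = 6.82 + -6.85*i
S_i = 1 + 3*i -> [1, 4, 7, 10, 13]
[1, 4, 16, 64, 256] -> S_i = 1*4^i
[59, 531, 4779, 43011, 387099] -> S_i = 59*9^i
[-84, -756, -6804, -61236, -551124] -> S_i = -84*9^i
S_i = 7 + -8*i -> [7, -1, -9, -17, -25]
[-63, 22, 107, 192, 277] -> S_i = -63 + 85*i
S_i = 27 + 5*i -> [27, 32, 37, 42, 47]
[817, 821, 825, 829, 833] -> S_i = 817 + 4*i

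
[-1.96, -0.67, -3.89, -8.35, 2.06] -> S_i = Random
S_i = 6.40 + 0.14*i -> [6.4, 6.54, 6.68, 6.82, 6.96]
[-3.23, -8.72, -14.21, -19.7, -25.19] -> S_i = -3.23 + -5.49*i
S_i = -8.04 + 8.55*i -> [-8.04, 0.51, 9.06, 17.61, 26.16]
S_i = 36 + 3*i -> [36, 39, 42, 45, 48]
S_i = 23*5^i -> [23, 115, 575, 2875, 14375]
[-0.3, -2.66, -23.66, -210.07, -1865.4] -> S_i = -0.30*8.88^i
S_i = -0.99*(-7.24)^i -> [-0.99, 7.17, -51.89, 375.71, -2720.13]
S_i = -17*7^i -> [-17, -119, -833, -5831, -40817]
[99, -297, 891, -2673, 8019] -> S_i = 99*-3^i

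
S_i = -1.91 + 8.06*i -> [-1.91, 6.15, 14.21, 22.27, 30.33]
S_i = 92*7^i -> [92, 644, 4508, 31556, 220892]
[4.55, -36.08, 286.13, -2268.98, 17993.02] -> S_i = 4.55*(-7.93)^i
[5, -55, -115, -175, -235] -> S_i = 5 + -60*i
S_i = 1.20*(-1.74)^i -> [1.2, -2.09, 3.63, -6.32, 11.0]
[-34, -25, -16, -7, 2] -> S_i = -34 + 9*i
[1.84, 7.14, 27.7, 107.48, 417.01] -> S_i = 1.84*3.88^i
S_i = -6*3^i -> [-6, -18, -54, -162, -486]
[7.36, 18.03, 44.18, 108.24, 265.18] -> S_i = 7.36*2.45^i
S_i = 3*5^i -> [3, 15, 75, 375, 1875]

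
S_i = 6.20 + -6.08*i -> [6.2, 0.12, -5.96, -12.04, -18.12]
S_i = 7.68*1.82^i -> [7.68, 13.98, 25.44, 46.3, 84.26]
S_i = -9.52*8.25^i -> [-9.52, -78.54, -647.95, -5345.63, -44101.44]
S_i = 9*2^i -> [9, 18, 36, 72, 144]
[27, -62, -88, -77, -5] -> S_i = Random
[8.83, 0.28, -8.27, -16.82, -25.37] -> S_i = 8.83 + -8.55*i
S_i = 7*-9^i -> [7, -63, 567, -5103, 45927]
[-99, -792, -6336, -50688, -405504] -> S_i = -99*8^i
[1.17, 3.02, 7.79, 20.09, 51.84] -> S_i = 1.17*2.58^i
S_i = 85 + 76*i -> [85, 161, 237, 313, 389]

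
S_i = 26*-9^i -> [26, -234, 2106, -18954, 170586]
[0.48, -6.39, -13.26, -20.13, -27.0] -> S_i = 0.48 + -6.87*i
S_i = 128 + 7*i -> [128, 135, 142, 149, 156]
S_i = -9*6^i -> [-9, -54, -324, -1944, -11664]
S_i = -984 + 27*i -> [-984, -957, -930, -903, -876]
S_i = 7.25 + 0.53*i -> [7.25, 7.78, 8.31, 8.84, 9.37]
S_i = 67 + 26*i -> [67, 93, 119, 145, 171]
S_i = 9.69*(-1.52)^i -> [9.69, -14.73, 22.39, -34.03, 51.72]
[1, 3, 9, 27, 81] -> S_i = 1*3^i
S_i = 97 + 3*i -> [97, 100, 103, 106, 109]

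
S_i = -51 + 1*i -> [-51, -50, -49, -48, -47]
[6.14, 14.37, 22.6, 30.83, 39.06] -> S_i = 6.14 + 8.23*i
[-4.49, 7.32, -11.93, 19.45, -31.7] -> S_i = -4.49*(-1.63)^i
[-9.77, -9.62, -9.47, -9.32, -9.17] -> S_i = -9.77 + 0.15*i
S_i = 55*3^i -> [55, 165, 495, 1485, 4455]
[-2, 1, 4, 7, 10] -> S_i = -2 + 3*i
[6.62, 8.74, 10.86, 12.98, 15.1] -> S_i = 6.62 + 2.12*i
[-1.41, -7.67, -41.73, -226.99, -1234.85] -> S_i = -1.41*5.44^i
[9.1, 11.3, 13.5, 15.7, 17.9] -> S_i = 9.10 + 2.20*i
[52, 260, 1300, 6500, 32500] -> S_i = 52*5^i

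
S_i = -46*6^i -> [-46, -276, -1656, -9936, -59616]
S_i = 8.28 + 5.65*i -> [8.28, 13.93, 19.58, 25.23, 30.88]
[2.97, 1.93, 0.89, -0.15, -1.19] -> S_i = 2.97 + -1.04*i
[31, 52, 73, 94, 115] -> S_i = 31 + 21*i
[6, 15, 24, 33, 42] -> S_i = 6 + 9*i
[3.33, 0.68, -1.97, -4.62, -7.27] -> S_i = 3.33 + -2.65*i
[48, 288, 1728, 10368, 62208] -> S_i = 48*6^i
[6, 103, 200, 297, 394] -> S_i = 6 + 97*i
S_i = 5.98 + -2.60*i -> [5.98, 3.38, 0.78, -1.82, -4.42]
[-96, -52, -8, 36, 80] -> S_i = -96 + 44*i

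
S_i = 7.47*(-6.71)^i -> [7.47, -50.12, 336.33, -2256.77, 15142.96]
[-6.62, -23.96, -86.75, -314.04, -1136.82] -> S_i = -6.62*3.62^i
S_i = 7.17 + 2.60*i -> [7.17, 9.77, 12.37, 14.97, 17.57]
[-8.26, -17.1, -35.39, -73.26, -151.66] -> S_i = -8.26*2.07^i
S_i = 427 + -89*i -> [427, 338, 249, 160, 71]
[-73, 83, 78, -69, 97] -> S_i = Random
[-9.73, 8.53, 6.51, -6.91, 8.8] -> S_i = Random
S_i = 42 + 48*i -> [42, 90, 138, 186, 234]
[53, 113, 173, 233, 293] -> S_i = 53 + 60*i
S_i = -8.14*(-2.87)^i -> [-8.14, 23.36, -67.05, 192.43, -552.27]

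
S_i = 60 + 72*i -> [60, 132, 204, 276, 348]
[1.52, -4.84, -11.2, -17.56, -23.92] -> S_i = 1.52 + -6.36*i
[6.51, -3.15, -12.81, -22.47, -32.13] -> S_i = 6.51 + -9.66*i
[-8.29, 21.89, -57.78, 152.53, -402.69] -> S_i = -8.29*(-2.64)^i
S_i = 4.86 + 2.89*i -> [4.86, 7.75, 10.64, 13.53, 16.42]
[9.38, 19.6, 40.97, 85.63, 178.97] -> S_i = 9.38*2.09^i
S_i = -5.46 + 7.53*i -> [-5.46, 2.07, 9.6, 17.13, 24.66]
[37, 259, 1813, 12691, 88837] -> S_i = 37*7^i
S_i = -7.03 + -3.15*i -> [-7.03, -10.18, -13.33, -16.48, -19.63]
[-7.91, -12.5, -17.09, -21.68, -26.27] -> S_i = -7.91 + -4.59*i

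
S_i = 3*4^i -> [3, 12, 48, 192, 768]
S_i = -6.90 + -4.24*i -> [-6.9, -11.14, -15.38, -19.62, -23.86]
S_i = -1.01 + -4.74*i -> [-1.01, -5.75, -10.49, -15.23, -19.97]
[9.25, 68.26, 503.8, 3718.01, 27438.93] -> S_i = 9.25*7.38^i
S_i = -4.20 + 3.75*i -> [-4.2, -0.45, 3.3, 7.05, 10.8]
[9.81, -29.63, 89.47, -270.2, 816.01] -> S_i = 9.81*(-3.02)^i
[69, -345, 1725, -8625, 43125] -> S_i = 69*-5^i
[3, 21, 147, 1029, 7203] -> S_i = 3*7^i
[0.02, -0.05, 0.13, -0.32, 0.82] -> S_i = 0.02*(-2.53)^i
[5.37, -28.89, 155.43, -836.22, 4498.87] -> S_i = 5.37*(-5.38)^i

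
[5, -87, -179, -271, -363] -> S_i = 5 + -92*i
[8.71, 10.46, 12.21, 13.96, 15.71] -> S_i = 8.71 + 1.75*i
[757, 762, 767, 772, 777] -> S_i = 757 + 5*i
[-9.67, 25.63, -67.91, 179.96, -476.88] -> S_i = -9.67*(-2.65)^i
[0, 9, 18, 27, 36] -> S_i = 0 + 9*i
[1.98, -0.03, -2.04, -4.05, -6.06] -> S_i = 1.98 + -2.01*i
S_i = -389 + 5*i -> [-389, -384, -379, -374, -369]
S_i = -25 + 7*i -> [-25, -18, -11, -4, 3]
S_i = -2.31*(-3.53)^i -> [-2.31, 8.15, -28.78, 101.61, -358.68]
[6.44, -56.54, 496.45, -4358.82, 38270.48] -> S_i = 6.44*(-8.78)^i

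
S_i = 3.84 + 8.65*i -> [3.84, 12.49, 21.14, 29.79, 38.44]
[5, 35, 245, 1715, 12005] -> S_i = 5*7^i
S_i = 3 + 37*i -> [3, 40, 77, 114, 151]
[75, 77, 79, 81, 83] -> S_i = 75 + 2*i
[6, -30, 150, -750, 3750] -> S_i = 6*-5^i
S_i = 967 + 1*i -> [967, 968, 969, 970, 971]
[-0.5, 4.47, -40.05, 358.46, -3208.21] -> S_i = -0.50*(-8.95)^i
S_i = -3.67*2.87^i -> [-3.67, -10.53, -30.23, -86.76, -249.0]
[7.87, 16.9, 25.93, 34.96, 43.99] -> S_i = 7.87 + 9.03*i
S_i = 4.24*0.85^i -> [4.24, 3.6, 3.06, 2.6, 2.21]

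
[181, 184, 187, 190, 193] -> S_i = 181 + 3*i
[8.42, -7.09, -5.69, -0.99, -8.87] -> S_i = Random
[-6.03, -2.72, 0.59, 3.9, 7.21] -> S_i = -6.03 + 3.31*i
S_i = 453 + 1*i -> [453, 454, 455, 456, 457]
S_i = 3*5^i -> [3, 15, 75, 375, 1875]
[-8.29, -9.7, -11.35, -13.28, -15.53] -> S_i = -8.29*1.17^i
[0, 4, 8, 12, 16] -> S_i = 0 + 4*i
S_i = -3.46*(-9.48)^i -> [-3.46, 32.8, -310.95, 2947.82, -27945.34]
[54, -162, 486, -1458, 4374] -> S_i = 54*-3^i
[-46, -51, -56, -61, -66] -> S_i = -46 + -5*i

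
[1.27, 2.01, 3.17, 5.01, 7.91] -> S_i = 1.27*1.58^i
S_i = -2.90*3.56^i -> [-2.9, -10.32, -36.75, -130.84, -465.8]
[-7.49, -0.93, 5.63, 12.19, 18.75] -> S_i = -7.49 + 6.56*i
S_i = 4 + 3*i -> [4, 7, 10, 13, 16]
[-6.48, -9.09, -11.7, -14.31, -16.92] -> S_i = -6.48 + -2.61*i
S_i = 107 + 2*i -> [107, 109, 111, 113, 115]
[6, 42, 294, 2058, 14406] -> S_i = 6*7^i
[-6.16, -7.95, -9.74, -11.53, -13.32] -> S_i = -6.16 + -1.79*i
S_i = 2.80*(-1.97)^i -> [2.8, -5.52, 10.87, -21.41, 42.17]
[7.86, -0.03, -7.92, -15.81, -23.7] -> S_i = 7.86 + -7.89*i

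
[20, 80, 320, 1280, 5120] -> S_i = 20*4^i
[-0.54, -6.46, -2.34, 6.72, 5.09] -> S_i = Random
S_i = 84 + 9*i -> [84, 93, 102, 111, 120]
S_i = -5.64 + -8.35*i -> [-5.64, -13.99, -22.34, -30.69, -39.04]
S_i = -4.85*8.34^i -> [-4.85, -40.45, -337.34, -2813.45, -23464.21]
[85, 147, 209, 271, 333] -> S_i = 85 + 62*i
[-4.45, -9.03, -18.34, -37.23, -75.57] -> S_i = -4.45*2.03^i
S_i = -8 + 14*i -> [-8, 6, 20, 34, 48]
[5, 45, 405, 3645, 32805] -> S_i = 5*9^i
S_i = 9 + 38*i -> [9, 47, 85, 123, 161]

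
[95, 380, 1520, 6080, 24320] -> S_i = 95*4^i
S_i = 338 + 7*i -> [338, 345, 352, 359, 366]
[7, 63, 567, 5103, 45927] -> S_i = 7*9^i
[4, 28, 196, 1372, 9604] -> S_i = 4*7^i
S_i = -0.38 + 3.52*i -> [-0.38, 3.14, 6.66, 10.18, 13.7]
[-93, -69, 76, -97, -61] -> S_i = Random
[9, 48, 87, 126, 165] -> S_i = 9 + 39*i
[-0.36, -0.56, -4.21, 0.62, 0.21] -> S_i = Random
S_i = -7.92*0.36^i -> [-7.92, -2.85, -1.03, -0.37, -0.13]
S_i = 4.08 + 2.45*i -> [4.08, 6.53, 8.98, 11.43, 13.88]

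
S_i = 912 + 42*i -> [912, 954, 996, 1038, 1080]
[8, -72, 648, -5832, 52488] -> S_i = 8*-9^i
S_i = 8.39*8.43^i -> [8.39, 70.73, 596.23, 5026.26, 42371.35]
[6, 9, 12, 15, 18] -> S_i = 6 + 3*i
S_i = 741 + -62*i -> [741, 679, 617, 555, 493]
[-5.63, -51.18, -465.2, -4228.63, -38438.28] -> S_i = -5.63*9.09^i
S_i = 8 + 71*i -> [8, 79, 150, 221, 292]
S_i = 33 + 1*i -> [33, 34, 35, 36, 37]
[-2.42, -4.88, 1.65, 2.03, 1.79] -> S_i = Random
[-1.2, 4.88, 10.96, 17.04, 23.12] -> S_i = -1.20 + 6.08*i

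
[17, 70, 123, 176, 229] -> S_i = 17 + 53*i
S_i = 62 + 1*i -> [62, 63, 64, 65, 66]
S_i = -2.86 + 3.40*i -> [-2.86, 0.54, 3.94, 7.34, 10.74]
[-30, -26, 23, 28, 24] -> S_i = Random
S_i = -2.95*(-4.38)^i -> [-2.95, 12.92, -56.59, 247.88, -1085.72]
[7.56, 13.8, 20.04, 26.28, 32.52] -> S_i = 7.56 + 6.24*i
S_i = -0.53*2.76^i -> [-0.53, -1.46, -4.04, -11.14, -30.75]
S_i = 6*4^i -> [6, 24, 96, 384, 1536]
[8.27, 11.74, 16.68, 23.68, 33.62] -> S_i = 8.27*1.42^i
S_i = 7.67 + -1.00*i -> [7.67, 6.67, 5.67, 4.67, 3.67]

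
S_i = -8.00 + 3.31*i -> [-8.0, -4.69, -1.38, 1.93, 5.24]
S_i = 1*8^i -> [1, 8, 64, 512, 4096]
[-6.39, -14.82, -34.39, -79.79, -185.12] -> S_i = -6.39*2.32^i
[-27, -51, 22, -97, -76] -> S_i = Random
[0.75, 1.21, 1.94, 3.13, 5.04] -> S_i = 0.75*1.61^i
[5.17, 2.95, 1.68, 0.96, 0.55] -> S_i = 5.17*0.57^i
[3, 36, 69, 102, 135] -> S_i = 3 + 33*i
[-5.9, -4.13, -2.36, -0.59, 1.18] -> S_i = -5.90 + 1.77*i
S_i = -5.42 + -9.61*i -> [-5.42, -15.03, -24.64, -34.25, -43.86]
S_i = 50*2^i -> [50, 100, 200, 400, 800]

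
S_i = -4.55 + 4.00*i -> [-4.55, -0.55, 3.45, 7.45, 11.45]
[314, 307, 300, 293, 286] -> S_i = 314 + -7*i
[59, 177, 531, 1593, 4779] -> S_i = 59*3^i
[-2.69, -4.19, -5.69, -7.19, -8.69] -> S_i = -2.69 + -1.50*i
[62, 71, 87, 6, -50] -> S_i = Random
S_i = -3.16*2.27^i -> [-3.16, -7.17, -16.28, -36.96, -83.91]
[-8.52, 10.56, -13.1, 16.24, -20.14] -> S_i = -8.52*(-1.24)^i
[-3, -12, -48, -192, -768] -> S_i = -3*4^i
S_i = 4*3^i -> [4, 12, 36, 108, 324]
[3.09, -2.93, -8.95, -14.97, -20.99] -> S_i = 3.09 + -6.02*i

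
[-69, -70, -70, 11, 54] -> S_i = Random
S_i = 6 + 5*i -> [6, 11, 16, 21, 26]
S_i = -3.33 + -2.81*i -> [-3.33, -6.14, -8.95, -11.76, -14.57]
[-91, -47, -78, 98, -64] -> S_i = Random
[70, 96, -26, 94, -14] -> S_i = Random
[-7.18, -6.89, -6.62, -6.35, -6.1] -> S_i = -7.18*0.96^i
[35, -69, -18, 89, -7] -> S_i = Random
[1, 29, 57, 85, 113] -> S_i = 1 + 28*i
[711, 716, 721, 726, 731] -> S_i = 711 + 5*i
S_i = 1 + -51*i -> [1, -50, -101, -152, -203]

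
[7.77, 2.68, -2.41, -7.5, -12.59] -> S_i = 7.77 + -5.09*i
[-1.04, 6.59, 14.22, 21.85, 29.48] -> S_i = -1.04 + 7.63*i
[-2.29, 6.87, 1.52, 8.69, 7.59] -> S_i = Random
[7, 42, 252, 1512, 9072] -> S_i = 7*6^i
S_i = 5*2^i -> [5, 10, 20, 40, 80]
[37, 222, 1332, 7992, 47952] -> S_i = 37*6^i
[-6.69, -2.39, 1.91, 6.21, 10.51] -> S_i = -6.69 + 4.30*i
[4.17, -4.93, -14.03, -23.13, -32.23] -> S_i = 4.17 + -9.10*i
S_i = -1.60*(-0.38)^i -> [-1.6, 0.61, -0.23, 0.09, -0.03]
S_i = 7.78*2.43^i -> [7.78, 18.91, 45.94, 111.63, 271.27]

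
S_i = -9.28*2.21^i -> [-9.28, -20.51, -45.32, -100.17, -221.37]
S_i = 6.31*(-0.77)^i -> [6.31, -4.86, 3.74, -2.88, 2.22]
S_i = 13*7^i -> [13, 91, 637, 4459, 31213]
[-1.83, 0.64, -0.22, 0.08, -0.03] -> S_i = -1.83*(-0.35)^i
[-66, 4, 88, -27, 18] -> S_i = Random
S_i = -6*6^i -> [-6, -36, -216, -1296, -7776]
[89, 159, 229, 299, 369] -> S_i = 89 + 70*i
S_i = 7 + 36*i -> [7, 43, 79, 115, 151]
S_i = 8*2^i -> [8, 16, 32, 64, 128]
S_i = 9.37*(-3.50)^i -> [9.37, -32.79, 114.78, -401.74, 1406.09]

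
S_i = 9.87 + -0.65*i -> [9.87, 9.22, 8.57, 7.92, 7.27]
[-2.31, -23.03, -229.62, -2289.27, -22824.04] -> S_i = -2.31*9.97^i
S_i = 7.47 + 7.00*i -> [7.47, 14.47, 21.47, 28.47, 35.47]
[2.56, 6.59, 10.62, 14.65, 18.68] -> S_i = 2.56 + 4.03*i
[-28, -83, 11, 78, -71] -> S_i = Random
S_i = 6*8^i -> [6, 48, 384, 3072, 24576]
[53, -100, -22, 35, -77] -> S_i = Random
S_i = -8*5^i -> [-8, -40, -200, -1000, -5000]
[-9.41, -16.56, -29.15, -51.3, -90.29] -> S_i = -9.41*1.76^i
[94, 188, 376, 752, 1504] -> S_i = 94*2^i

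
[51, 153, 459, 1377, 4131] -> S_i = 51*3^i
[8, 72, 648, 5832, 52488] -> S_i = 8*9^i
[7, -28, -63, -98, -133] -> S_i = 7 + -35*i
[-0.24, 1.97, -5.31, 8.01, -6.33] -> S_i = Random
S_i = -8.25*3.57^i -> [-8.25, -29.45, -105.15, -375.37, -1340.07]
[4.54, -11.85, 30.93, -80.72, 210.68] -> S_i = 4.54*(-2.61)^i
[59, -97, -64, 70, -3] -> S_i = Random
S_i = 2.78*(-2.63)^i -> [2.78, -7.31, 19.23, -50.57, 133.0]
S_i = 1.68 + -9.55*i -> [1.68, -7.87, -17.42, -26.97, -36.52]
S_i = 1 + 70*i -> [1, 71, 141, 211, 281]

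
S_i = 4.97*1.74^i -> [4.97, 8.65, 15.05, 26.18, 45.56]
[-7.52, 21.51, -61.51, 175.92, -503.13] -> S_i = -7.52*(-2.86)^i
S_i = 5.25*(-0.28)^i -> [5.25, -1.47, 0.41, -0.12, 0.03]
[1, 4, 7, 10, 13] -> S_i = 1 + 3*i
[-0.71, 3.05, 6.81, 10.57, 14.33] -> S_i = -0.71 + 3.76*i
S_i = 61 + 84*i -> [61, 145, 229, 313, 397]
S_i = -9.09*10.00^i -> [-9.09, -90.9, -909.0, -9090.0, -90900.0]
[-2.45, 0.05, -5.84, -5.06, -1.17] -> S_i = Random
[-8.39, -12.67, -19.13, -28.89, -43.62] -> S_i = -8.39*1.51^i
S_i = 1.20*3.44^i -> [1.2, 4.13, 14.2, 48.85, 168.04]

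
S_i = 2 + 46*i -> [2, 48, 94, 140, 186]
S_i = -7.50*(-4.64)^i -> [-7.5, 34.8, -161.47, 749.23, -3476.43]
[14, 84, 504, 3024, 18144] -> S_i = 14*6^i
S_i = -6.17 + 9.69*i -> [-6.17, 3.52, 13.21, 22.9, 32.59]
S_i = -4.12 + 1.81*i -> [-4.12, -2.31, -0.5, 1.31, 3.12]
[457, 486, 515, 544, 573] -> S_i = 457 + 29*i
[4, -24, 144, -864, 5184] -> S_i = 4*-6^i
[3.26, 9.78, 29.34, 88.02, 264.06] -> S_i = 3.26*3.00^i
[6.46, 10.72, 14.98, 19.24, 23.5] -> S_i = 6.46 + 4.26*i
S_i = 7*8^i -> [7, 56, 448, 3584, 28672]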